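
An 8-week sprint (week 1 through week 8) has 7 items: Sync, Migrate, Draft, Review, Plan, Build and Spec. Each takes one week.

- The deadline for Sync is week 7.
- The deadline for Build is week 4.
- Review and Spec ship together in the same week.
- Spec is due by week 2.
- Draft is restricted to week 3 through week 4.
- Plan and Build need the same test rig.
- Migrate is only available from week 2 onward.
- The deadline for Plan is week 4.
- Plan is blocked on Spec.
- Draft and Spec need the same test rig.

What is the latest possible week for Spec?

Spec's own window allows nothing later than week 2.
Spec at week 2 is achievable: Draft in week 3; Spec in week 2; Migrate in week 2; Sync in week 1; Plan in week 3; Review in week 2; Build in week 1.

week 2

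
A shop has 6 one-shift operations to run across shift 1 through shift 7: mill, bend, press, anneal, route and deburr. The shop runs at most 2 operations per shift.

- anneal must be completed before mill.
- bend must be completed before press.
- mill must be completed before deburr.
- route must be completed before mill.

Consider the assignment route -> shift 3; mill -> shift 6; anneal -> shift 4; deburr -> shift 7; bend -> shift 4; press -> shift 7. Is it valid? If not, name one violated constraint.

anneal must be completed before mill — holds.
route must be completed before mill — holds.
The shop runs at most 2 operations per shift — holds.
bend must be completed before press — holds.
mill must be completed before deburr — holds.

Yes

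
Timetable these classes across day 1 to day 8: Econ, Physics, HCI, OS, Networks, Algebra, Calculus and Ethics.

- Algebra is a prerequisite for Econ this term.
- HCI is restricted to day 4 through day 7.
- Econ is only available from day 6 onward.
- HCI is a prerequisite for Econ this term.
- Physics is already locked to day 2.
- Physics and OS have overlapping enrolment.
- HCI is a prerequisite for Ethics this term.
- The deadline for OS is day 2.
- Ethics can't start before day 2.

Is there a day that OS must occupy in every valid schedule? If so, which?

OS's window is day 1–day 2.
Physics is fixed at day 2, and OS can't share a day with Physics.
So OS must be day 1.

day 1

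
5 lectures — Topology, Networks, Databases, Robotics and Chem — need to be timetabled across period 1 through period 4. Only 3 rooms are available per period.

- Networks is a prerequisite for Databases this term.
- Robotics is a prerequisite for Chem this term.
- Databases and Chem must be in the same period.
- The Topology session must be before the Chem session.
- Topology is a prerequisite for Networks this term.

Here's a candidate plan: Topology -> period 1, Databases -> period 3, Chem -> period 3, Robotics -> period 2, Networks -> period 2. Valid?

Yes

The Topology session must be before the Chem session — holds.
Only 3 rooms are available per period — holds.
Networks is a prerequisite for Databases this term — holds.
Databases and Chem must be in the same period — holds.
Robotics is a prerequisite for Chem this term — holds.
Topology is a prerequisite for Networks this term — holds.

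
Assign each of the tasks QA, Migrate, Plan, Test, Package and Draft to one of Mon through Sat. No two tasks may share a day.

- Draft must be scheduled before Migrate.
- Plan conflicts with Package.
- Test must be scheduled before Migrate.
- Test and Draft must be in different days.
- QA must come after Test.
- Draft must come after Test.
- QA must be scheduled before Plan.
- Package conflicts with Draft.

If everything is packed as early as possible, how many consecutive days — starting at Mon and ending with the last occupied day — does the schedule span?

6 days

The precedence chain requires at least 3 distinct days.
With at most 1 per day and 6 tasks, at least 6 days are needed.
6 works (last occupied day: Sat): for example Draft -> Wed, Plan -> Fri, Test -> Mon, Migrate -> Thu, QA -> Tue, Package -> Sat.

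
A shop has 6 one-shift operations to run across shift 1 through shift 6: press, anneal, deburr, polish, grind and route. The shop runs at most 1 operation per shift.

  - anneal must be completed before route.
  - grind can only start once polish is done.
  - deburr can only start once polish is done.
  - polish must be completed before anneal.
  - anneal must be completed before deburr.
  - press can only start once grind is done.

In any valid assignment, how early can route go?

Precedence pushes route to at least shift 3.
route at shift 3 is achievable: grind=shift 5, polish=shift 1, deburr=shift 4, press=shift 6, anneal=shift 2, route=shift 3.

shift 3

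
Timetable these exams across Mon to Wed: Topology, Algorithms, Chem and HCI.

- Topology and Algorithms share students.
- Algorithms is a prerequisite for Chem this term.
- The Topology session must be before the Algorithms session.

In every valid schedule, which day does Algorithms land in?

Precedence pushes Algorithms to at least Tue; downstream work caps Algorithms at Tue.
So Algorithms is pinned to Tue.

Tue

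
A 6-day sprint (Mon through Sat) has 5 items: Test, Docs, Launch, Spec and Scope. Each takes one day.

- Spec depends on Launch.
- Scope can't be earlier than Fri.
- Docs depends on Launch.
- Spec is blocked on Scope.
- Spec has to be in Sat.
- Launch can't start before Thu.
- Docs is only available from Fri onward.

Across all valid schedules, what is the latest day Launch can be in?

Fri

Launch is available from Thu; downstream work caps Launch at Fri.
Launch at Fri is achievable: Launch=Fri, Scope=Fri, Test=Mon, Spec=Sat, Docs=Sat.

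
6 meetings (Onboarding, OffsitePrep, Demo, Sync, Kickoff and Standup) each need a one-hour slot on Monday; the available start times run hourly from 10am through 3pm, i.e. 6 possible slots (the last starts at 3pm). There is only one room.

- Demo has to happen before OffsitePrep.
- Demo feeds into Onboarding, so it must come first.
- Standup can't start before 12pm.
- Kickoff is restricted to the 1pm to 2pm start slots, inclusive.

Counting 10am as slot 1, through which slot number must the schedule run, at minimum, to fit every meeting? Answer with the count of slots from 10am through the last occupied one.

6

The precedence chain requires at least 2 distinct slots.
With at most 1 per slot and 6 meetings, at least 6 slots are needed.
Kickoff can't be placed before 1pm — that is slot 4 counting from 10am — so the schedule must run through at least 4 slots.
6 works (last occupied slot: 3pm): for example OffsitePrep in 2pm, Onboarding in 11am, Standup in 12pm, Demo in 10am, Sync in 3pm, Kickoff in 1pm.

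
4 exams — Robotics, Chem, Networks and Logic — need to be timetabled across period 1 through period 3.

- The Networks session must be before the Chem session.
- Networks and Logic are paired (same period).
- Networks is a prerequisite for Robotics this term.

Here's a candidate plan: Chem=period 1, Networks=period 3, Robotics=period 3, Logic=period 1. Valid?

No — it violates: The Networks session must be before the Chem session

Networks and Logic are paired (same period) — violated.
The Networks session must be before the Chem session — violated.
Networks is a prerequisite for Robotics this term — violated.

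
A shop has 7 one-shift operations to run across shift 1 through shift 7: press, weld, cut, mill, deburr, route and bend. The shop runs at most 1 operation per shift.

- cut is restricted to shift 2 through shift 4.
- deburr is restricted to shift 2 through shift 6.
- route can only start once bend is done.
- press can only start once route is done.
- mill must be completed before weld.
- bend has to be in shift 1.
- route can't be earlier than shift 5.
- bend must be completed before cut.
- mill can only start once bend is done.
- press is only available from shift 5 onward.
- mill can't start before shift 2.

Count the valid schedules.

Splitting on press: it can be shift 6 (6), shift 7 (18). Listing each branch's schedules as (weld, cut, mill, deburr, route, bend) by shift number:
press=shift 6: (7,2,3,4,5,1) (7,2,4,3,5,1) (7,3,2,4,5,1) (7,3,4,2,5,1) (7,4,2,3,5,1) (7,4,3,2,5,1) — 6.
press=shift 7: (3,4,2,5,6,1) (3,4,2,6,5,1) (4,2,3,5,6,1) (4,2,3,6,5,1) (4,3,2,5,6,1) (4,3,2,6,5,1) (5,2,3,4,6,1) (5,2,4,3,6,1) (5,3,2,4,6,1) (5,3,4,2,6,1) (5,4,2,3,6,1) (5,4,3,2,6,1) (6,2,3,4,5,1) (6,2,4,3,5,1) (6,3,2,4,5,1) (6,3,4,2,5,1) (6,4,2,3,5,1) (6,4,3,2,5,1) — 18.
Summing: 6 + 18 = 24.

24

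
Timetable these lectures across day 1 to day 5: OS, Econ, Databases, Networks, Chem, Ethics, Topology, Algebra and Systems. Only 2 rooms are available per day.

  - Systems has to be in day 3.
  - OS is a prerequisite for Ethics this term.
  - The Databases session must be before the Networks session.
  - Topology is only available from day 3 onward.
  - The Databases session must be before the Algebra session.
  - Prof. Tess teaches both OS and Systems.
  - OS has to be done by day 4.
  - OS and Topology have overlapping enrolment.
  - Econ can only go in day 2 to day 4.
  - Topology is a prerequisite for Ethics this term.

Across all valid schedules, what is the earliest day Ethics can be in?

day 4

Precedence pushes Ethics to at least day 4.
Ethics at day 4 is achievable: Ethics -> day 4, Databases -> day 1, Topology -> day 3, Algebra -> day 4, OS -> day 1, Networks -> day 2, Chem -> day 5, Systems -> day 3, Econ -> day 2.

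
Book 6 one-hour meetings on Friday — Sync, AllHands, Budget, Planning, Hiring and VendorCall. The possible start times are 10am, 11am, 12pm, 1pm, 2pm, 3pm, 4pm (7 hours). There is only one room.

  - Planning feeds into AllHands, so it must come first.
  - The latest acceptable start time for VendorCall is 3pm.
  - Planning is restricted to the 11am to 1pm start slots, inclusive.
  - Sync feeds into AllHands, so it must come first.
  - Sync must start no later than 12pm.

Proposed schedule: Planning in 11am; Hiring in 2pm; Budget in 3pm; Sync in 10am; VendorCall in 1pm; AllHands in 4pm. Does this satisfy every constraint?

Sync must start no later than 12pm — holds.
The latest acceptable start time for VendorCall is 3pm — holds.
Planning feeds into AllHands, so it must come first — holds.
Planning is restricted to the 11am to 1pm start slots, inclusive — holds.
There is only one room — holds.
Sync feeds into AllHands, so it must come first — holds.

Yes, all constraints hold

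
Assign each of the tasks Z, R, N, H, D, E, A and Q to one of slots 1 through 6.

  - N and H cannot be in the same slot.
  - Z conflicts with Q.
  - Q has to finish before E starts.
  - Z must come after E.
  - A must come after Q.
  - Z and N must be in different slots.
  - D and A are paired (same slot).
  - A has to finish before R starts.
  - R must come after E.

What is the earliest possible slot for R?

Precedence pushes R to at least 3.
R at 3 is achievable: N in 1, Q in 1, E in 2, Z in 3, D in 2, H in 2, R in 3, A in 2.

3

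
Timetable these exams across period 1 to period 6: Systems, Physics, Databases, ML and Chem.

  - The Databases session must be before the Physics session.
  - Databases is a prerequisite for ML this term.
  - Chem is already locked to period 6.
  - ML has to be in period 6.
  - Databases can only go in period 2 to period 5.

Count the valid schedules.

60

Splitting on Physics: it can be period 3 (6), period 4 (12), period 5 (18), period 6 (24). Listing each branch's schedules as (Systems, Databases, ML, Chem) by period number:
Physics=period 3: (1,2,6,6) (2,2,6,6) (3,2,6,6) (4,2,6,6) (5,2,6,6) (6,2,6,6) — 6.
Physics=period 4: (1,2,6,6) (1,3,6,6) (2,2,6,6) (2,3,6,6) (3,2,6,6) (3,3,6,6) (4,2,6,6) (4,3,6,6) (5,2,6,6) (5,3,6,6) (6,2,6,6) (6,3,6,6) — 12.
Physics=period 5: (1,2,6,6) (1,3,6,6) (1,4,6,6) (2,2,6,6) (2,3,6,6) (2,4,6,6) (3,2,6,6) (3,3,6,6) (3,4,6,6) (4,2,6,6) (4,3,6,6) (4,4,6,6) (5,2,6,6) (5,3,6,6) (5,4,6,6) (6,2,6,6) (6,3,6,6) (6,4,6,6) — 18.
Physics=period 6: (1,2,6,6) (1,3,6,6) (1,4,6,6) (1,5,6,6) (2,2,6,6) (2,3,6,6) (2,4,6,6) (2,5,6,6) (3,2,6,6) (3,3,6,6) (3,4,6,6) (3,5,6,6) (4,2,6,6) (4,3,6,6) (4,4,6,6) (4,5,6,6) (5,2,6,6) (5,3,6,6) (5,4,6,6) (5,5,6,6) (6,2,6,6) (6,3,6,6) (6,4,6,6) (6,5,6,6) — 24.
Summing: 6 + 12 + 18 + 24 = 60.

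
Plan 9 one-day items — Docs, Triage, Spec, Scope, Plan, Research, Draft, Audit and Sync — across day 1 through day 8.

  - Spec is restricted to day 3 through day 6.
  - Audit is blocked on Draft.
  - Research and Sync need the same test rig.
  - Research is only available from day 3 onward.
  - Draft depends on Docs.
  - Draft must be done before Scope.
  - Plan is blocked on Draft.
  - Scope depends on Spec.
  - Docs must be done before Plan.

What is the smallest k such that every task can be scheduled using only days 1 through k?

4 days

The precedence chain requires at least 3 distinct days.
Propagating the time windows through the other constraints, Scope can't land before day 4, so the schedule must run through at least day 4.
4 works (last occupied day: day 4): for example Triage=day 1, Spec=day 3, Scope=day 4, Plan=day 3, Sync=day 1, Docs=day 1, Research=day 3, Audit=day 3, Draft=day 2.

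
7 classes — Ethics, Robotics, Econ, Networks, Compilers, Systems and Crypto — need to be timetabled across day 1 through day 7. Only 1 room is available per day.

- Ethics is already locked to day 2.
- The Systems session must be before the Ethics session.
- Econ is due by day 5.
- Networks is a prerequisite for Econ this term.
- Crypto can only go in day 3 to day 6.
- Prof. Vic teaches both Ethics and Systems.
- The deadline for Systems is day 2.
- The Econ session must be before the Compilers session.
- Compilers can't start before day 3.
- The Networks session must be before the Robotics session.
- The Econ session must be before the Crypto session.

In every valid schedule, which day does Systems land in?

Systems's window is day 1–day 2.
Ethics is fixed at day 2, and Systems can't share a day with Ethics.
So Systems must be day 1.

day 1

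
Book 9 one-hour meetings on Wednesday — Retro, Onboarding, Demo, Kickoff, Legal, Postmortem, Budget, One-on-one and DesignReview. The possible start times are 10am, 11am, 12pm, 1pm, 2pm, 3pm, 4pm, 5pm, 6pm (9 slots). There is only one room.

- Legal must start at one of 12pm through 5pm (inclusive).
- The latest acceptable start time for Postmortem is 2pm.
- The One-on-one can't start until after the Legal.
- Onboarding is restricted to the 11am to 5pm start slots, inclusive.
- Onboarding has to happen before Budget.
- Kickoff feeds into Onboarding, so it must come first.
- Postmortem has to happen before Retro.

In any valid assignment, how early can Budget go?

Precedence pushes Budget to at least 12pm.
Budget at 12pm is achievable: Demo in 5pm; Kickoff in 10am; Retro in 3pm; One-on-one in 4pm; DesignReview in 6pm; Budget in 12pm; Legal in 2pm; Onboarding in 11am; Postmortem in 1pm.

12pm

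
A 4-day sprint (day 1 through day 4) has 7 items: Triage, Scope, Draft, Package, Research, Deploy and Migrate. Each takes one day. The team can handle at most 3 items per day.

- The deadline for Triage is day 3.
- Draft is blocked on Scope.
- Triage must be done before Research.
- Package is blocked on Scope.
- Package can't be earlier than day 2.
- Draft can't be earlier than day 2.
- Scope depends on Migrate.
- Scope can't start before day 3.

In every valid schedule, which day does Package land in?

day 4

Package is available from day 2; precedence pushes Package to at least day 4.
So Package is pinned to day 4.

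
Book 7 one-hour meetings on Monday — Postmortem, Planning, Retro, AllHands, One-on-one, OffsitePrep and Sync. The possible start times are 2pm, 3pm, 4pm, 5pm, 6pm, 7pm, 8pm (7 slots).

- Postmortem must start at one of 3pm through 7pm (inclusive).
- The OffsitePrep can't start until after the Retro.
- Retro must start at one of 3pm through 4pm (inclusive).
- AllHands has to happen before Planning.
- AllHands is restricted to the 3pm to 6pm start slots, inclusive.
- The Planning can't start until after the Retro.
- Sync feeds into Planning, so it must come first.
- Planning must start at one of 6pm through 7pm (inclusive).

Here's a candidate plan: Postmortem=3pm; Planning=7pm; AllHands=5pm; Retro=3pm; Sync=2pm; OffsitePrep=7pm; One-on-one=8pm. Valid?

Sync feeds into Planning, so it must come first — holds.
Postmortem must start at one of 3pm through 7pm (inclusive) — holds.
AllHands has to happen before Planning — holds.
Retro must start at one of 3pm through 4pm (inclusive) — holds.
AllHands is restricted to the 3pm to 6pm start slots, inclusive — holds.
The Planning can't start until after the Retro — holds.
Planning must start at one of 6pm through 7pm (inclusive) — holds.
The OffsitePrep can't start until after the Retro — holds.

Yes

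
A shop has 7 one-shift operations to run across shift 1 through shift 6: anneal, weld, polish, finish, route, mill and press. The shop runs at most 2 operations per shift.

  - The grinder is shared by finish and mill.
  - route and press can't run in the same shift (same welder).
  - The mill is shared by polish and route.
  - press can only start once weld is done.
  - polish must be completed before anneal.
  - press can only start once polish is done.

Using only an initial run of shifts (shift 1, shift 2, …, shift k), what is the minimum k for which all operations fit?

The precedence chain requires at least 2 distinct shifts.
With at most 2 per shift and 7 operations, at least 4 shifts are needed.
4 works (last occupied shift: shift 4): for example mill -> shift 4; weld -> shift 1; route -> shift 3; press -> shift 2; anneal -> shift 2; polish -> shift 1; finish -> shift 3.

4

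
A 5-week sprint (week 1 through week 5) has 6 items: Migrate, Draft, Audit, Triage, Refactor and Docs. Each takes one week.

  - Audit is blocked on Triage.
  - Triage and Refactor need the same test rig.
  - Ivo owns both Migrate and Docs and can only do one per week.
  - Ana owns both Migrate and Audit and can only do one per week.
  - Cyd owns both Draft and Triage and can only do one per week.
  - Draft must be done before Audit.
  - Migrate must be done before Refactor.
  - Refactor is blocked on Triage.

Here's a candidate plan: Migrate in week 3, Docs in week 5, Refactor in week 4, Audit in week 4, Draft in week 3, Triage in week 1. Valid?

Yes, all constraints hold

Cyd owns both Draft and Triage and can only do one per week — holds.
Draft must be done before Audit — holds.
Migrate must be done before Refactor — holds.
Ana owns both Migrate and Audit and can only do one per week — holds.
Audit is blocked on Triage — holds.
Triage and Refactor need the same test rig — holds.
Refactor is blocked on Triage — holds.
Ivo owns both Migrate and Docs and can only do one per week — holds.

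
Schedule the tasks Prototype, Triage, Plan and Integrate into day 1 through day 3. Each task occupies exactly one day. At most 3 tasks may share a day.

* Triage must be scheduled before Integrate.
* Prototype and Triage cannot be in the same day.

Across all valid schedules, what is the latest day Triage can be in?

day 2

Downstream work caps Triage at day 2.
Triage at day 2 is achievable: Triage -> day 2, Integrate -> day 3, Plan -> day 1, Prototype -> day 1.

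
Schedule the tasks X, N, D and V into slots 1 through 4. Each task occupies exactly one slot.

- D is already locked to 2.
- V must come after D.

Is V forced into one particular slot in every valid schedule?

No

V can be 3 (e.g. X=1; V=3; N=1; D=2) or 4 (e.g. D in 2; N in 1; X in 1; V in 4).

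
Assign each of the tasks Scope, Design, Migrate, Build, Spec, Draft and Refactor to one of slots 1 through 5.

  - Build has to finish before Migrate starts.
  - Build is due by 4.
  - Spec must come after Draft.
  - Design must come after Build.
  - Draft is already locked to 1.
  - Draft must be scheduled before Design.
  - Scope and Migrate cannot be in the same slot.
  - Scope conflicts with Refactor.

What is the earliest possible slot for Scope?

1

Scope at 1 is achievable: Design in 2, Spec in 2, Draft in 1, Refactor in 2, Scope in 1, Build in 1, Migrate in 2.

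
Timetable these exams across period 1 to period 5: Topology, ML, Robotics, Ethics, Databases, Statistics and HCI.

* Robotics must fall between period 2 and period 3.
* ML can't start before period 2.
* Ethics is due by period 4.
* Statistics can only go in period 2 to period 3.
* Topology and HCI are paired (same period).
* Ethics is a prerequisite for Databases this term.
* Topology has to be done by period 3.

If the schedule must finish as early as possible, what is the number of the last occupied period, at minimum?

The precedence chain requires at least 2 distinct periods.
2 works (last occupied period: period 2): for example Databases=period 2, Robotics=period 2, Statistics=period 2, Ethics=period 1, HCI=period 1, Topology=period 1, ML=period 2.

2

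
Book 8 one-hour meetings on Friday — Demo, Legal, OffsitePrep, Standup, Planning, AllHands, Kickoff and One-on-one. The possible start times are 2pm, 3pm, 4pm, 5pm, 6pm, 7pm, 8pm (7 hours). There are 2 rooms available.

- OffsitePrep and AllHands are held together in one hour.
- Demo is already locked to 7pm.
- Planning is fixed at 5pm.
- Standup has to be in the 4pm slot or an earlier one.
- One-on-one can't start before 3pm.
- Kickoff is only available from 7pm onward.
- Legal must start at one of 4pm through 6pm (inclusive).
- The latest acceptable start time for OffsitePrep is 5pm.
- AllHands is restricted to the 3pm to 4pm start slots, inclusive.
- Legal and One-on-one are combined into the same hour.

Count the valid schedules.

Splitting on Legal: it can be 4pm (2), 6pm (8). Listing each branch's schedules as (Demo, OffsitePrep, Standup, Planning, AllHands, Kickoff, One-on-one):
Legal=4pm: (7pm,3pm,2pm,5pm,3pm,7pm,4pm) (7pm,3pm,2pm,5pm,3pm,8pm,4pm) — 2.
Legal=6pm: (7pm,3pm,2pm,5pm,3pm,7pm,6pm) (7pm,3pm,2pm,5pm,3pm,8pm,6pm) (7pm,3pm,4pm,5pm,3pm,7pm,6pm) (7pm,3pm,4pm,5pm,3pm,8pm,6pm) (7pm,4pm,2pm,5pm,4pm,7pm,6pm) (7pm,4pm,2pm,5pm,4pm,8pm,6pm) (7pm,4pm,3pm,5pm,4pm,7pm,6pm) (7pm,4pm,3pm,5pm,4pm,8pm,6pm) — 8.
Summing: 2 + 8 = 10.

10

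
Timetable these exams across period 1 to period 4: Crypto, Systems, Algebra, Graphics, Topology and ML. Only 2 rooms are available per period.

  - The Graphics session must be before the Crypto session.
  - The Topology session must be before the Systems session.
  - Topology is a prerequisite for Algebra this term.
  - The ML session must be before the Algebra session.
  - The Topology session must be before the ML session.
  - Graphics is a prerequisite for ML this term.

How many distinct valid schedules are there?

31

Splitting on Crypto: it can be period 2 (9), period 3 (11), period 4 (11). Listing each branch's schedules as (Systems, Algebra, Graphics, Topology, ML) by period number:
Crypto=period 2: (2,4,1,1,3) (3,3,1,1,2) (3,4,1,1,2) (3,4,1,1,3) (3,4,1,2,3) (4,3,1,1,2) (4,4,1,1,2) (4,4,1,1,3) (4,4,1,2,3) — 9.
Crypto=period 3: (2,3,1,1,2) (2,4,1,1,2) (2,4,1,1,3) (2,4,2,1,3) (3,4,1,1,2) (4,3,1,1,2) (4,4,1,1,2) (4,4,1,1,3) (4,4,1,2,3) (4,4,2,1,3) (4,4,2,2,3) — 11.
Crypto=period 4: (2,3,1,1,2) (2,4,1,1,2) (2,4,1,1,3) (2,4,2,1,3) (3,3,1,1,2) (3,4,1,1,2) (3,4,1,1,3) (3,4,1,2,3) (3,4,2,1,3) (3,4,2,2,3) (4,3,1,1,2) — 11.
Summing: 9 + 11 + 11 = 31.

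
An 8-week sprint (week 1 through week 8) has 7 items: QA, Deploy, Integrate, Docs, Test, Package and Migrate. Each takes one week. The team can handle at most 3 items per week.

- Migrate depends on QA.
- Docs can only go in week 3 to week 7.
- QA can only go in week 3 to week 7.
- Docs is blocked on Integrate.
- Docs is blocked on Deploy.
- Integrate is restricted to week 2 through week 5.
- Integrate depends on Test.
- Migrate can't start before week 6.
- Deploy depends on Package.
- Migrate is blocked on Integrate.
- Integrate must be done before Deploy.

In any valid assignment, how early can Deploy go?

Precedence pushes Deploy to at least week 3; downstream work caps Deploy at week 6.
Deploy at week 3 is achievable: Docs=week 4; Migrate=week 6; Test=week 1; QA=week 3; Deploy=week 3; Package=week 1; Integrate=week 2.

week 3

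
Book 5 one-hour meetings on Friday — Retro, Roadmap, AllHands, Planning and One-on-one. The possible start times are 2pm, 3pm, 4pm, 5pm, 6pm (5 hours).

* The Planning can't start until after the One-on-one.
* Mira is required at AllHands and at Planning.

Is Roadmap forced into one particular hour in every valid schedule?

No

Roadmap can be 2pm (e.g. AllHands in 2pm; Roadmap in 2pm; Planning in 3pm; One-on-one in 2pm; Retro in 2pm) or 3pm (e.g. Roadmap=3pm, One-on-one=2pm, Retro=2pm, Planning=3pm, AllHands=2pm).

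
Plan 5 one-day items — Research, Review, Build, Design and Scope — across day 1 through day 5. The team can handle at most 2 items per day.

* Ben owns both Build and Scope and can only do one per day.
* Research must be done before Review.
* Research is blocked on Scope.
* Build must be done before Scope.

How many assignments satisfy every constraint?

25

Splitting on Research: it can be day 3 (10), day 4 (15). Listing each branch's schedules as (Review, Build, Design, Scope) by day number:
Research=day 3: (4,1,1,2) (4,1,2,2) (4,1,3,2) (4,1,4,2) (4,1,5,2) (5,1,1,2) (5,1,2,2) (5,1,3,2) (5,1,4,2) (5,1,5,2) — 10.
Research=day 4: (5,1,1,2) (5,1,1,3) (5,1,2,2) (5,1,2,3) (5,1,3,2) (5,1,3,3) (5,1,4,2) (5,1,4,3) (5,1,5,2) (5,1,5,3) (5,2,1,3) (5,2,2,3) (5,2,3,3) (5,2,4,3) (5,2,5,3) — 15.
Summing: 10 + 15 = 25.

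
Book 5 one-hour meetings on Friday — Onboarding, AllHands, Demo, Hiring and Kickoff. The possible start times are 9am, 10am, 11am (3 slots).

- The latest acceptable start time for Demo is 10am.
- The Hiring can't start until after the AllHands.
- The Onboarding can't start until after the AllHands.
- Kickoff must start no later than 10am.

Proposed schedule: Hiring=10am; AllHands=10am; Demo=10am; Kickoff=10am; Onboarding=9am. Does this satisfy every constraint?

Invalid. The Onboarding can't start until after the AllHands.

The Onboarding can't start until after the AllHands — violated.
The latest acceptable start time for Demo is 10am — holds.
The Hiring can't start until after the AllHands — violated.
Kickoff must start no later than 10am — holds.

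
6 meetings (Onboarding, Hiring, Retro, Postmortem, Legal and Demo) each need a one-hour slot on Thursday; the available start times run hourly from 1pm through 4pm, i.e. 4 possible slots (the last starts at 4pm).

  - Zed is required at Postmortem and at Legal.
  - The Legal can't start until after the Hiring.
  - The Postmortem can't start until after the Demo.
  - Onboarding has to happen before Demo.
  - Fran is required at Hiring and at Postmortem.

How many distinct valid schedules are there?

Splitting on Onboarding: it can be 1pm (36), 2pm (12). Listing each branch's schedules as (Hiring, Retro, Postmortem, Legal, Demo):
Onboarding=1pm: (1pm,1pm,3pm,2pm,2pm) (1pm,1pm,3pm,4pm,2pm) (1pm,1pm,4pm,2pm,2pm) (1pm,1pm,4pm,2pm,3pm) (1pm,1pm,4pm,3pm,2pm) (1pm,1pm,4pm,3pm,3pm) (1pm,2pm,3pm,2pm,2pm) (1pm,2pm,3pm,4pm,2pm) (1pm,2pm,4pm,2pm,2pm) (1pm,2pm,4pm,2pm,3pm) (1pm,2pm,4pm,3pm,2pm) (1pm,2pm,4pm,3pm,3pm) (1pm,3pm,3pm,2pm,2pm) (1pm,3pm,3pm,4pm,2pm) (1pm,3pm,4pm,2pm,2pm) (1pm,3pm,4pm,2pm,3pm) (1pm,3pm,4pm,3pm,2pm) (1pm,3pm,4pm,3pm,3pm) (1pm,4pm,3pm,2pm,2pm) (1pm,4pm,3pm,4pm,2pm) (1pm,4pm,4pm,2pm,2pm) (1pm,4pm,4pm,2pm,3pm) (1pm,4pm,4pm,3pm,2pm) (1pm,4pm,4pm,3pm,3pm) (2pm,1pm,3pm,4pm,2pm) (2pm,1pm,4pm,3pm,2pm) (2pm,1pm,4pm,3pm,3pm) (2pm,2pm,3pm,4pm,2pm) (2pm,2pm,4pm,3pm,2pm) (2pm,2pm,4pm,3pm,3pm) (2pm,3pm,3pm,4pm,2pm) (2pm,3pm,4pm,3pm,2pm) (2pm,3pm,4pm,3pm,3pm) (2pm,4pm,3pm,4pm,2pm) (2pm,4pm,4pm,3pm,2pm) (2pm,4pm,4pm,3pm,3pm) — 36.
Onboarding=2pm: (1pm,1pm,4pm,2pm,3pm) (1pm,1pm,4pm,3pm,3pm) (1pm,2pm,4pm,2pm,3pm) (1pm,2pm,4pm,3pm,3pm) (1pm,3pm,4pm,2pm,3pm) (1pm,3pm,4pm,3pm,3pm) (1pm,4pm,4pm,2pm,3pm) (1pm,4pm,4pm,3pm,3pm) (2pm,1pm,4pm,3pm,3pm) (2pm,2pm,4pm,3pm,3pm) (2pm,3pm,4pm,3pm,3pm) (2pm,4pm,4pm,3pm,3pm) — 12.
Summing: 36 + 12 = 48.

48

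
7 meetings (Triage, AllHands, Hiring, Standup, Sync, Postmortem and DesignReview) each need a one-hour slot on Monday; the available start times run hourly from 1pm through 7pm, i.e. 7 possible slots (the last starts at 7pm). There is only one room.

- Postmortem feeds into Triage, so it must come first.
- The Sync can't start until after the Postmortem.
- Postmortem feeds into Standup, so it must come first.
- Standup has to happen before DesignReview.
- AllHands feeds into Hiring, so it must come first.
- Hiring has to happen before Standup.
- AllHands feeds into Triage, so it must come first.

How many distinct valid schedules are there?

Splitting on Triage: it can be 3pm (8), 4pm (12), 5pm (12), 6pm (12), 7pm (12). Listing each branch's schedules as (AllHands, Hiring, Standup, Sync, Postmortem, DesignReview):
Triage=3pm: (1pm,4pm,5pm,6pm,2pm,7pm) (1pm,4pm,5pm,7pm,2pm,6pm) (1pm,4pm,6pm,5pm,2pm,7pm) (1pm,5pm,6pm,4pm,2pm,7pm) (2pm,4pm,5pm,6pm,1pm,7pm) (2pm,4pm,5pm,7pm,1pm,6pm) (2pm,4pm,6pm,5pm,1pm,7pm) (2pm,5pm,6pm,4pm,1pm,7pm) — 8.
Triage=4pm: (1pm,2pm,5pm,6pm,3pm,7pm) (1pm,2pm,5pm,7pm,3pm,6pm) (1pm,2pm,6pm,5pm,3pm,7pm) (1pm,3pm,5pm,6pm,2pm,7pm) (1pm,3pm,5pm,7pm,2pm,6pm) (1pm,3pm,6pm,5pm,2pm,7pm) (1pm,5pm,6pm,3pm,2pm,7pm) (2pm,3pm,5pm,6pm,1pm,7pm) (2pm,3pm,5pm,7pm,1pm,6pm) (2pm,3pm,6pm,5pm,1pm,7pm) (2pm,5pm,6pm,3pm,1pm,7pm) (3pm,5pm,6pm,2pm,1pm,7pm) — 12.
Triage=5pm: (1pm,2pm,4pm,6pm,3pm,7pm) (1pm,2pm,4pm,7pm,3pm,6pm) (1pm,2pm,6pm,4pm,3pm,7pm) (1pm,3pm,4pm,6pm,2pm,7pm) (1pm,3pm,4pm,7pm,2pm,6pm) (1pm,3pm,6pm,4pm,2pm,7pm) (1pm,4pm,6pm,3pm,2pm,7pm) (2pm,3pm,4pm,6pm,1pm,7pm) (2pm,3pm,4pm,7pm,1pm,6pm) (2pm,3pm,6pm,4pm,1pm,7pm) (2pm,4pm,6pm,3pm,1pm,7pm) (3pm,4pm,6pm,2pm,1pm,7pm) — 12.
Triage=6pm: (1pm,2pm,4pm,5pm,3pm,7pm) (1pm,2pm,4pm,7pm,3pm,5pm) (1pm,2pm,5pm,4pm,3pm,7pm) (1pm,3pm,4pm,5pm,2pm,7pm) (1pm,3pm,4pm,7pm,2pm,5pm) (1pm,3pm,5pm,4pm,2pm,7pm) (1pm,4pm,5pm,3pm,2pm,7pm) (2pm,3pm,4pm,5pm,1pm,7pm) (2pm,3pm,4pm,7pm,1pm,5pm) (2pm,3pm,5pm,4pm,1pm,7pm) (2pm,4pm,5pm,3pm,1pm,7pm) (3pm,4pm,5pm,2pm,1pm,7pm) — 12.
Triage=7pm: (1pm,2pm,4pm,5pm,3pm,6pm) (1pm,2pm,4pm,6pm,3pm,5pm) (1pm,2pm,5pm,4pm,3pm,6pm) (1pm,3pm,4pm,5pm,2pm,6pm) (1pm,3pm,4pm,6pm,2pm,5pm) (1pm,3pm,5pm,4pm,2pm,6pm) (1pm,4pm,5pm,3pm,2pm,6pm) (2pm,3pm,4pm,5pm,1pm,6pm) (2pm,3pm,4pm,6pm,1pm,5pm) (2pm,3pm,5pm,4pm,1pm,6pm) (2pm,4pm,5pm,3pm,1pm,6pm) (3pm,4pm,5pm,2pm,1pm,6pm) — 12.
Summing: 8 + 12 + 12 + 12 + 12 = 56.

56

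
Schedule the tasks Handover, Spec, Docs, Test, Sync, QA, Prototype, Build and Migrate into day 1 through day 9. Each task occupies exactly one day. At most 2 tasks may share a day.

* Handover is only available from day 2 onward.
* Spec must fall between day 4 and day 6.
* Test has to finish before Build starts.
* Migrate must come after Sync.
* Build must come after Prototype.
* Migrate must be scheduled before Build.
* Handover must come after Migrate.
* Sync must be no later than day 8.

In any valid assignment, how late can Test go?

day 8

Downstream work caps Test at day 8.
Test at day 8 is achievable: Build -> day 9, Handover -> day 3, Migrate -> day 2, Prototype -> day 1, Sync -> day 1, Spec -> day 4, Docs -> day 2, Test -> day 8, QA -> day 3.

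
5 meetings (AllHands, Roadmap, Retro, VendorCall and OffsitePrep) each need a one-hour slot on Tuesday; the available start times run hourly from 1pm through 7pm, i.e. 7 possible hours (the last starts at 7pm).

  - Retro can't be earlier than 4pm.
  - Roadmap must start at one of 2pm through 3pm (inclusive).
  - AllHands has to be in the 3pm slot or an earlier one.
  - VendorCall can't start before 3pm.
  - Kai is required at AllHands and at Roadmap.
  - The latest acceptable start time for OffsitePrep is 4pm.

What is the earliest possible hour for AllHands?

AllHands's own window allows nothing later than 3pm.
AllHands at 1pm is achievable: VendorCall=3pm, OffsitePrep=1pm, Retro=4pm, Roadmap=2pm, AllHands=1pm.

1pm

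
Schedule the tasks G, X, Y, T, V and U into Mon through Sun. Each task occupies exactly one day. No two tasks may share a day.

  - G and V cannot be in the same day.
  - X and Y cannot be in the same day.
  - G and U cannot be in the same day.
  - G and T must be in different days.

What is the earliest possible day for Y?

Mon

Y at Mon is achievable: T -> Thu, V -> Fri, Y -> Mon, G -> Tue, U -> Sat, X -> Wed.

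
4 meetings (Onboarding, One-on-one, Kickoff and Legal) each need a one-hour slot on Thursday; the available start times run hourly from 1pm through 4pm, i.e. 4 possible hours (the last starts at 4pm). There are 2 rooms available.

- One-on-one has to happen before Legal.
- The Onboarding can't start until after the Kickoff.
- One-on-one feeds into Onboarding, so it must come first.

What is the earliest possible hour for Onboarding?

2pm

Precedence pushes Onboarding to at least 2pm.
Onboarding at 2pm is achievable: Onboarding -> 2pm, Kickoff -> 1pm, One-on-one -> 1pm, Legal -> 2pm.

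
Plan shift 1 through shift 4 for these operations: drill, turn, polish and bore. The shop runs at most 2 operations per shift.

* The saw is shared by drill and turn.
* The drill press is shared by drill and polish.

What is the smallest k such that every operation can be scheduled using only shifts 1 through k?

With at most 2 per shift and 4 operations, at least 2 shifts are needed.
2 works (last occupied shift: shift 2): for example drill=shift 1; polish=shift 2; turn=shift 2; bore=shift 1.

2 shifts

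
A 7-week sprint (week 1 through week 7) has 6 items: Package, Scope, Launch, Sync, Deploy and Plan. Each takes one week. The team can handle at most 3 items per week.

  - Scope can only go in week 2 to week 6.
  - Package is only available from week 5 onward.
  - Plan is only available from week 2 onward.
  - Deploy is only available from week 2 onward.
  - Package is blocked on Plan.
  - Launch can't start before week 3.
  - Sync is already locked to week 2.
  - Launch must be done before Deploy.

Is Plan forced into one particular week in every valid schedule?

No

Plan can be week 2 (e.g. Package in week 5, Deploy in week 4, Sync in week 2, Plan in week 2, Launch in week 3, Scope in week 2) or week 3 (e.g. Package=week 5; Launch=week 3; Deploy=week 4; Scope=week 2; Sync=week 2; Plan=week 3).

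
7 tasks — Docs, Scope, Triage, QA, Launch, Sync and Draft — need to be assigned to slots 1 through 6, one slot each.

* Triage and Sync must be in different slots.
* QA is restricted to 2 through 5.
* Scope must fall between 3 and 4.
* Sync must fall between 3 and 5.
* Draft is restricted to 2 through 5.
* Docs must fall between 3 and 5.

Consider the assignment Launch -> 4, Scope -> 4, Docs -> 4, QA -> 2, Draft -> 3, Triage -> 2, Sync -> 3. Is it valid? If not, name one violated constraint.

Draft is restricted to 2 through 5 — holds.
Triage and Sync must be in different slots — holds.
QA is restricted to 2 through 5 — holds.
Sync must fall between 3 and 5 — holds.
Scope must fall between 3 and 4 — holds.
Docs must fall between 3 and 5 — holds.

Yes, all constraints hold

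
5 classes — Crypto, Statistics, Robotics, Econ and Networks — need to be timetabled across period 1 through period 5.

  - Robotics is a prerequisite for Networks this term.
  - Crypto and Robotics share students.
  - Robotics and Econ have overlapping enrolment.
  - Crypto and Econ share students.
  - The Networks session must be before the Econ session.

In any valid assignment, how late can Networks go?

Precedence pushes Networks to at least period 2; downstream work caps Networks at period 4.
Networks at period 4 is achievable: Statistics -> period 1, Crypto -> period 2, Robotics -> period 1, Econ -> period 5, Networks -> period 4.

period 4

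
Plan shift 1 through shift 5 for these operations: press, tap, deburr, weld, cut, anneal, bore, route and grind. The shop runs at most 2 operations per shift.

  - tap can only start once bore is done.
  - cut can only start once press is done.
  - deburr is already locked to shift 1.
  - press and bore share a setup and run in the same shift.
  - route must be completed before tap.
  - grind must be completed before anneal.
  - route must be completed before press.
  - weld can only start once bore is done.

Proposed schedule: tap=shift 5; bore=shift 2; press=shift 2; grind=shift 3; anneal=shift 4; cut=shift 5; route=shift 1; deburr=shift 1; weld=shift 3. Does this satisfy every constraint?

Yes, all constraints hold

press and bore share a setup and run in the same shift — holds.
deburr is already locked to shift 1 — holds.
cut can only start once press is done — holds.
route must be completed before tap — holds.
route must be completed before press — holds.
tap can only start once bore is done — holds.
The shop runs at most 2 operations per shift — holds.
grind must be completed before anneal — holds.
weld can only start once bore is done — holds.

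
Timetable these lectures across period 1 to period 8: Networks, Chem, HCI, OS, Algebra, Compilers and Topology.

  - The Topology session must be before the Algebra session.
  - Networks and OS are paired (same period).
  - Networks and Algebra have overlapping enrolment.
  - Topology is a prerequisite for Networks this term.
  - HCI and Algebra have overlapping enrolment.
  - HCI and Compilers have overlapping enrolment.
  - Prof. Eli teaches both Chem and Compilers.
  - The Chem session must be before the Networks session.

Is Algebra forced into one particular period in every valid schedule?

No

Algebra can be period 2 (e.g. Compilers -> period 2; Algebra -> period 2; HCI -> period 1; Topology -> period 1; Networks -> period 3; Chem -> period 1; OS -> period 3) or period 3 (e.g. Compilers in period 2; OS in period 2; Topology in period 1; Algebra in period 3; Networks in period 2; Chem in period 1; HCI in period 1).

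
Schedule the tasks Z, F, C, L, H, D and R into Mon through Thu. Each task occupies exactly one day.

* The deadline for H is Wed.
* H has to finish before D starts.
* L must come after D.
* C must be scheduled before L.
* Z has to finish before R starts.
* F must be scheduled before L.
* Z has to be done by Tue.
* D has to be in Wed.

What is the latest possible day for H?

H's own window allows nothing later than Wed; downstream work caps H at Tue.
H at Tue is achievable: D=Wed; Z=Mon; H=Tue; F=Mon; C=Mon; R=Tue; L=Thu.

Tue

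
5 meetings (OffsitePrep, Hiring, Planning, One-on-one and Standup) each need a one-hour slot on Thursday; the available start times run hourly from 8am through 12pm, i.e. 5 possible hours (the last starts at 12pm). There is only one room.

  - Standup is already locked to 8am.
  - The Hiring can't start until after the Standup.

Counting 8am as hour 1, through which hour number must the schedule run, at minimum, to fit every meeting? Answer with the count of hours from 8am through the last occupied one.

The precedence chain requires at least 2 distinct hours.
With at most 1 per hour and 5 meetings, at least 5 hours are needed.
5 works (last occupied hour: 12pm): for example Planning -> 11am; Standup -> 8am; One-on-one -> 12pm; OffsitePrep -> 10am; Hiring -> 9am.

5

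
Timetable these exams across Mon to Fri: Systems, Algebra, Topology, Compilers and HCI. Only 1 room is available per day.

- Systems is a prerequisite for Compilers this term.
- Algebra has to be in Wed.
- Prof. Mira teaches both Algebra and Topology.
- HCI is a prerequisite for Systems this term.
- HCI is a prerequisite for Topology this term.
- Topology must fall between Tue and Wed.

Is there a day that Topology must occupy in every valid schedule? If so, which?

Tue

Topology's window is Tue–Wed.
Algebra is fixed at Wed, and Topology can't share a day with Algebra.
So Topology must be Tue.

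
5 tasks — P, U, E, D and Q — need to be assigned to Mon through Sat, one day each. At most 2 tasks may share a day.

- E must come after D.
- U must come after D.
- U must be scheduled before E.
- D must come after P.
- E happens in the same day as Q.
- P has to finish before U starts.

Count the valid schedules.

Splitting on P: it can be Mon (10), Tue (4), Wed (1). Listing each branch's schedules as (U, E, D, Q):
P=Mon: (Wed,Thu,Tue,Thu) (Wed,Fri,Tue,Fri) (Wed,Sat,Tue,Sat) (Thu,Fri,Tue,Fri) (Thu,Fri,Wed,Fri) (Thu,Sat,Tue,Sat) (Thu,Sat,Wed,Sat) (Fri,Sat,Tue,Sat) (Fri,Sat,Wed,Sat) (Fri,Sat,Thu,Sat) — 10.
P=Tue: (Thu,Fri,Wed,Fri) (Thu,Sat,Wed,Sat) (Fri,Sat,Wed,Sat) (Fri,Sat,Thu,Sat) — 4.
P=Wed: (Fri,Sat,Thu,Sat) — 1.
Summing: 10 + 4 + 1 = 15.

15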